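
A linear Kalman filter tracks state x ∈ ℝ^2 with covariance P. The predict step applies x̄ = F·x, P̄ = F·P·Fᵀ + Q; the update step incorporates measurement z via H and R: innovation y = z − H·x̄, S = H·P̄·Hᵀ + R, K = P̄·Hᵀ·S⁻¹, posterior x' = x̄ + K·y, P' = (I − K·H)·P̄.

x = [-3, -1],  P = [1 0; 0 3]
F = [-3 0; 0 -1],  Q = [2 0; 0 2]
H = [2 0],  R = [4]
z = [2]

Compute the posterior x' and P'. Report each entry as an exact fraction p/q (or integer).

x' = [5/3, 1]
P' = [11/12 0; 0 5]

x̄ = F·x = [9, 1]
P̄ = F·P·Fᵀ + Q = [11 0; 0 5]
y = z − H·x̄ = [-16]
S = H·P̄·Hᵀ + R = [48]
K = P̄·Hᵀ·S⁻¹ = [11/24; 0]
x' = x̄ + K·y = [5/3, 1]
P' = (I − K·H)·P̄ = [11/12 0; 0 5]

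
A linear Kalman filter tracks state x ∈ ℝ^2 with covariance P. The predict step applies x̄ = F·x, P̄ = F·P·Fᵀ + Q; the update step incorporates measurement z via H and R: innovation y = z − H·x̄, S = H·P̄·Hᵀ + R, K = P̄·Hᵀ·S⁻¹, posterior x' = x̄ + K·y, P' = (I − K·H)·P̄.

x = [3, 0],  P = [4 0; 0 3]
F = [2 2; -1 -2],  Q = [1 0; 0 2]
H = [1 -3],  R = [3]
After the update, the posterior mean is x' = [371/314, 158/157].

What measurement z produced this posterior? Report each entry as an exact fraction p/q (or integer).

z = [-2]

x̄ = F·x = [6, -3]
P̄ = F·P·Fᵀ + Q = [29 -20; -20 18]
S = H·P̄·Hᵀ + R = [314]
K = P̄·Hᵀ·S⁻¹ = [89/314; -37/157]
x' − x̄ = [-1513/314, 629/157] = K·y
y = (KᵀK)⁻¹·Kᵀ·(x' − x̄) = [-17]
z = y + H·x̄ = [-17] + [15] = [-2]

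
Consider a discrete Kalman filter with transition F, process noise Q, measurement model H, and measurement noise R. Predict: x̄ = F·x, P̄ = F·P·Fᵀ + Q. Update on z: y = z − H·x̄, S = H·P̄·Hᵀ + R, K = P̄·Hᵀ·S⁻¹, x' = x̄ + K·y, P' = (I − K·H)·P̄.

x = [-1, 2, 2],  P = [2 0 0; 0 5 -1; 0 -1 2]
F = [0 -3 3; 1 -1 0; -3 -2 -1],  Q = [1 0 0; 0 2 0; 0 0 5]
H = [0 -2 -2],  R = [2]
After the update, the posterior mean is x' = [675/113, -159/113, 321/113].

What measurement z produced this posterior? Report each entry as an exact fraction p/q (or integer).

x̄ = F·x = [0, -3, -3]
P̄ = F·P·Fᵀ + Q = [82 18 27; 18 9 3; 27 3 41]
S = H·P̄·Hᵀ + R = [226]
K = P̄·Hᵀ·S⁻¹ = [-45/113; -12/113; -44/113]
x' − x̄ = [675/113, 180/113, 660/113] = K·y
y = (KᵀK)⁻¹·Kᵀ·(x' − x̄) = [-15]
z = y + H·x̄ = [-15] + [12] = [-3]

z = [-3]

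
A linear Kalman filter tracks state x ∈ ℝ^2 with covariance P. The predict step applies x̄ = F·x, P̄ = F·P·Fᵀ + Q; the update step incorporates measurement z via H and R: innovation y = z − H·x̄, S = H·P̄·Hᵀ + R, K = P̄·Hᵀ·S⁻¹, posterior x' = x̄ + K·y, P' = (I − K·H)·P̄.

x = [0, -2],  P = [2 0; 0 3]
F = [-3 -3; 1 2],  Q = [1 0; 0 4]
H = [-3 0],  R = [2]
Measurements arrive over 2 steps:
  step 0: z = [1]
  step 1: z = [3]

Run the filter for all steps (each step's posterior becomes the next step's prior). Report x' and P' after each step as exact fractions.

step 0: x̄ = F·x = [6, -4]
step 0: P̄ = F·P·Fᵀ + Q = [46 -24; -24 18]
step 0: y = z − H·x̄ = [19]
step 0: S = H·P̄·Hᵀ + R = [416]
step 0: K = P̄·Hᵀ·S⁻¹ = [-69/208; 9/52]
step 0: x' = x̄ + K·y = [-63/208, -37/52]
step 0: P' = (I − K·H)·P̄ = [23/104 -3/26; -3/26 72/13]
step 1: x̄ = F·x = [633/208, -359/208]
step 1: P̄ = F·P·Fᵀ + Q = [5279/104 -3417/104; -3417/104 2695/104]
step 1: y = z − H·x̄ = [2523/208]
step 1: S = H·P̄·Hᵀ + R = [47719/104]
step 1: K = P̄·Hᵀ·S⁻¹ = [-15837/47719; 603/2807]
step 1: x' = x̄ + K·y = [-46878/47719, 4939/5614]
step 1: P' = (I − K·H)·P̄ = [10558/47719 -402/2807; -402/2807 13303/2807]

step 0: x' = [-63/208, -37/52], P' = [23/104 -3/26; -3/26 72/13]
step 1: x' = [-46878/47719, 4939/5614], P' = [10558/47719 -402/2807; -402/2807 13303/2807]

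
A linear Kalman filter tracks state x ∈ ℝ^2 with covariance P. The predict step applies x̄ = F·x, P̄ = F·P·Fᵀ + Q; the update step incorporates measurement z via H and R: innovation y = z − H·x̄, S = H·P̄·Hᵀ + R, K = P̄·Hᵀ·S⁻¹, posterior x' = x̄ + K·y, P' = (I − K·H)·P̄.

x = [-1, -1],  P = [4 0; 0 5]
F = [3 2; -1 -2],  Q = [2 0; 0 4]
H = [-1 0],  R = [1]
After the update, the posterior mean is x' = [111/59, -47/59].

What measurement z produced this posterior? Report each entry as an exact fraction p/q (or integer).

z = [-2]

x̄ = F·x = [-5, 3]
P̄ = F·P·Fᵀ + Q = [58 -32; -32 28]
S = H·P̄·Hᵀ + R = [59]
K = P̄·Hᵀ·S⁻¹ = [-58/59; 32/59]
x' − x̄ = [406/59, -224/59] = K·y
y = (KᵀK)⁻¹·Kᵀ·(x' − x̄) = [-7]
z = y + H·x̄ = [-7] + [5] = [-2]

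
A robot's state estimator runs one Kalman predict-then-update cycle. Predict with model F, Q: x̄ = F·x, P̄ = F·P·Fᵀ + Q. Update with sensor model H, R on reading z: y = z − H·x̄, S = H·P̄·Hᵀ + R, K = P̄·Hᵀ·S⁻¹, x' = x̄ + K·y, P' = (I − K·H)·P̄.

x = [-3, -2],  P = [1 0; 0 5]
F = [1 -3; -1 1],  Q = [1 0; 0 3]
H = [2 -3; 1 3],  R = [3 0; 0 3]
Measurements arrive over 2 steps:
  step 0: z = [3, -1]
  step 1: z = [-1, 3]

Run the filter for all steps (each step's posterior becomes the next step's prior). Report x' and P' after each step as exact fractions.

step 0: x' = [643/715, -298/715], P' = [3147/5005 453/5005; 453/5005 862/5005]
step 1: x' = [692039/818533, 13357/18394], P' = [421935/818533 687/9197; 687/9197 3121/18394]

step 0: x̄ = F·x = [3, 1]
step 0: P̄ = F·P·Fᵀ + Q = [47 -16; -16 9]
step 0: y = z − H·x̄ = [0, -7]
step 0: S = H·P̄·Hᵀ + R = [464 -35; -35 35]
step 0: K = P̄·Hᵀ·S⁻¹ = [47/143 1502/5005; -16/143 1013/5005]
step 0: x' = x̄ + K·y = [643/715, -298/715]
step 0: P' = (I − K·H)·P̄ = [3147/5005 453/5005; 453/5005 862/5005]
step 1: x̄ = F·x = [1537/715, -941/715]
step 1: P̄ = F·P·Fᵀ + Q = [13192/5005 -3921/5005; -3921/5005 18118/5005]
step 1: y = z − H·x̄ = [-6612/715, 3431/715]
step 1: S = H·P̄·Hᵀ + R = [277897/5005 -148441/5005; -148441/5005 167743/5005]
step 1: K = P̄·Hᵀ·S⁻¹ = [220147/818533 201788/818533; -2205/18394 3579/18394]
step 1: x' = x̄ + K·y = [692039/818533, 13357/18394]
step 1: P' = (I − K·H)·P̄ = [421935/818533 687/9197; 687/9197 3121/18394]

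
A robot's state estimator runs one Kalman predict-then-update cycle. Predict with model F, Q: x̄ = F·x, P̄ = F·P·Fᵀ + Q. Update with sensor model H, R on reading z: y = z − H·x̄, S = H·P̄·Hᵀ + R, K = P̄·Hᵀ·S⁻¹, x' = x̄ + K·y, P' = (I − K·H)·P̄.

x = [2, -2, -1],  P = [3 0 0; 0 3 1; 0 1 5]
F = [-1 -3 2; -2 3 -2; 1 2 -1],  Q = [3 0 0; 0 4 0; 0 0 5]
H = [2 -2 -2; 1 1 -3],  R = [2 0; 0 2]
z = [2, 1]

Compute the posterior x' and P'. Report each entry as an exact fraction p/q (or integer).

x' = [-40466/75139, -2180/2591, -55891/75139]
P' = [282803/75139 4729/2591 134472/75139; 4729/2591 3332/2591 2169/2591; 134472/75139 2169/2591 75423/75139]

x̄ = F·x = [2, -8, -1]
P̄ = F·P·Fᵀ + Q = [41 -29 -24; -29 51 15; -24 15 21]
y = z − H·x̄ = [-20, 4]
S = H·P̄·Hᵀ + R = [998 358; 358 279]
K = P̄·Hᵀ·S⁻¹ = [11190/75139 8264/75139; -772/2591 777/2591; -3852/75139 -14448/75139]
x' = x̄ + K·y = [-40466/75139, -2180/2591, -55891/75139]
P' = (I − K·H)·P̄ = [282803/75139 4729/2591 134472/75139; 4729/2591 3332/2591 2169/2591; 134472/75139 2169/2591 75423/75139]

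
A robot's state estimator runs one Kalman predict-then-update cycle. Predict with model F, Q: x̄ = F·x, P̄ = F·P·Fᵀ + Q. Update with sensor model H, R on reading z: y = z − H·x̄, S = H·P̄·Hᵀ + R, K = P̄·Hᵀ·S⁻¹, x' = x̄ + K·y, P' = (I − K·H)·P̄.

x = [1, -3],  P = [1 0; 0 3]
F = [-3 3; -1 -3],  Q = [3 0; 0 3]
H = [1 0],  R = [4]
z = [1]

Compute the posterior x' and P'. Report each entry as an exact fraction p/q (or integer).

x' = [-9/43, 32/43]
P' = [156/43 -96/43; -96/43 757/43]

x̄ = F·x = [-12, 8]
P̄ = F·P·Fᵀ + Q = [39 -24; -24 31]
y = z − H·x̄ = [13]
S = H·P̄·Hᵀ + R = [43]
K = P̄·Hᵀ·S⁻¹ = [39/43; -24/43]
x' = x̄ + K·y = [-9/43, 32/43]
P' = (I − K·H)·P̄ = [156/43 -96/43; -96/43 757/43]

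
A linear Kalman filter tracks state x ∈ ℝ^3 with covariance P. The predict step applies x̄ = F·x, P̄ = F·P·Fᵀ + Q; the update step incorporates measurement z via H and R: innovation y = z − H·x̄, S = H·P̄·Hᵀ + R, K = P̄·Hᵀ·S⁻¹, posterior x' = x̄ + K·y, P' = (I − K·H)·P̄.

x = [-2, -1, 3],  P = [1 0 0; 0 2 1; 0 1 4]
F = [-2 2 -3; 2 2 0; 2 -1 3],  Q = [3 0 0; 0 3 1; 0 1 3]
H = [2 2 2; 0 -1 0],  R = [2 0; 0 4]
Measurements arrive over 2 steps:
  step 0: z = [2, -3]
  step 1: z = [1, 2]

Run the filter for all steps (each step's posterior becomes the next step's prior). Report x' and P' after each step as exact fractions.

step 0: x̄ = F·x = [-7, -6, 6]
step 0: P̄ = F·P·Fᵀ + Q = [39 -2 -35; -2 15 7; -35 7 39]
step 0: y = z − H·x̄ = [16, -9]
step 0: S = H·P̄·Hᵀ + R = [134 -40; -40 19]
step 0: K = P̄·Hᵀ·S⁻¹ = [78/473 214/473; 80/473 -205/473; 69/473 -29/473]
step 0: x' = x̄ + K·y = [-3989/473, 287/473, 4203/473]
step 0: P' = (I − K·H)·P̄ = [17707/473 -856/473 -16773/473; -856/473 820/473 116/473; -16773/473 116/473 16726/473]
step 1: x̄ = F·x = [-4057/473, -7404/473, 4344/473]
step 1: P̄ = F·P·Fᵀ + Q = [30241/473 32394/473 -25818/473; 32394/473 68679/473 -31993/473; -25818/473 -31993/473 25053/473]
step 1: y = z − H·x̄ = [1337/43, -6458/473]
step 1: S = H·P̄·Hᵀ + R = [26682/43 -12560/43; -12560/43 70571/473]
step 1: K = P̄·Hᵀ·S⁻¹ = [762019/1717277 703562/1717277; 276320/1717277 -1130273/1717277; -214986/1717277 357631/1717277]
step 1: x' = x̄ + K·y = [-641824/1717277, -2857458/1717277, 4203956/1717277]
step 1: P' = (I − K·H)·P̄ = [39350643/1717277 -2814248/1717277 -35774376/1717277; -2814248/1717277 4521092/1717277 -1430524/1717277; -35774376/1717277 -1430524/1717277 36989914/1717277]

step 0: x' = [-3989/473, 287/473, 4203/473], P' = [17707/473 -856/473 -16773/473; -856/473 820/473 116/473; -16773/473 116/473 16726/473]
step 1: x' = [-641824/1717277, -2857458/1717277, 4203956/1717277], P' = [39350643/1717277 -2814248/1717277 -35774376/1717277; -2814248/1717277 4521092/1717277 -1430524/1717277; -35774376/1717277 -1430524/1717277 36989914/1717277]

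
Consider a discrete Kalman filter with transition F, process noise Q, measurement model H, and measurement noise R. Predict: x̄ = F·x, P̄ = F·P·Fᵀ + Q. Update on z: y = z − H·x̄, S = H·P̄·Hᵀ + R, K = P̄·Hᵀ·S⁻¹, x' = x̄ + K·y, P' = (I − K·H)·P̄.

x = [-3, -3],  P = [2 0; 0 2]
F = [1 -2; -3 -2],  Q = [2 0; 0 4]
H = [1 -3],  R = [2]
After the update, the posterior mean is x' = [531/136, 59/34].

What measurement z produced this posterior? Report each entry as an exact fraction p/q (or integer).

z = [-1]

x̄ = F·x = [3, 15]
P̄ = F·P·Fᵀ + Q = [12 2; 2 30]
S = H·P̄·Hᵀ + R = [272]
K = P̄·Hᵀ·S⁻¹ = [3/136; -11/34]
x' − x̄ = [123/136, -451/34] = K·y
y = (KᵀK)⁻¹·Kᵀ·(x' − x̄) = [41]
z = y + H·x̄ = [41] + [-42] = [-1]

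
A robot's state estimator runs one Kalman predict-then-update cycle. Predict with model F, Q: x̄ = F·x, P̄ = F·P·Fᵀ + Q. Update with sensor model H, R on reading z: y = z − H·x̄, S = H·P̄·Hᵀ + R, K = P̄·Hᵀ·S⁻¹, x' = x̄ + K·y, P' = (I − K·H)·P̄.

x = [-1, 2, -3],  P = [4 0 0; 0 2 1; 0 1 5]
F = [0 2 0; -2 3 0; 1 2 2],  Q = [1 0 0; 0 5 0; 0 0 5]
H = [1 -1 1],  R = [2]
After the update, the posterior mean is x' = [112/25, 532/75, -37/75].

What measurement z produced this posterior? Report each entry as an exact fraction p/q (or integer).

z = [-3]

x̄ = F·x = [4, 8, -3]
P̄ = F·P·Fᵀ + Q = [9 12 12; 12 39 10; 12 10 45]
S = H·P̄·Hᵀ + R = [75]
K = P̄·Hᵀ·S⁻¹ = [3/25; -17/75; 47/75]
x' − x̄ = [12/25, -68/75, 188/75] = K·y
y = (KᵀK)⁻¹·Kᵀ·(x' − x̄) = [4]
z = y + H·x̄ = [4] + [-7] = [-3]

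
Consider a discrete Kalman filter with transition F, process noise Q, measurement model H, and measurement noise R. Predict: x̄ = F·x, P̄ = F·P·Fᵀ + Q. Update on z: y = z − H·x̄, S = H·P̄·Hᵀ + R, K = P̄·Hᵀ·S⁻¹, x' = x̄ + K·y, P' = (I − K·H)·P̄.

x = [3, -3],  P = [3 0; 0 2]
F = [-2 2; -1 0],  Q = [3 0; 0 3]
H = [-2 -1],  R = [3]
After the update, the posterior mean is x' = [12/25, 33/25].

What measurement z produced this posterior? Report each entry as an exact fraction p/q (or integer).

x̄ = F·x = [-12, -3]
P̄ = F·P·Fᵀ + Q = [23 6; 6 6]
S = H·P̄·Hᵀ + R = [125]
K = P̄·Hᵀ·S⁻¹ = [-52/125; -18/125]
x' − x̄ = [312/25, 108/25] = K·y
y = (KᵀK)⁻¹·Kᵀ·(x' − x̄) = [-30]
z = y + H·x̄ = [-30] + [27] = [-3]

z = [-3]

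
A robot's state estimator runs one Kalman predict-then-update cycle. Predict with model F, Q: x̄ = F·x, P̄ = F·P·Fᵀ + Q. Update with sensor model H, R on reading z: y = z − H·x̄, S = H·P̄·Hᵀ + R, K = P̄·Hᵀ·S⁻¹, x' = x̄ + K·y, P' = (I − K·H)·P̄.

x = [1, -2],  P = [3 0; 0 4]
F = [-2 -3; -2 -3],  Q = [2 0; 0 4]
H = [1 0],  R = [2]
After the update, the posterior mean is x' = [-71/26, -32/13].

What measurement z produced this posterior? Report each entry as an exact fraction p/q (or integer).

z = [-3]

x̄ = F·x = [4, 4]
P̄ = F·P·Fᵀ + Q = [50 48; 48 52]
S = H·P̄·Hᵀ + R = [52]
K = P̄·Hᵀ·S⁻¹ = [25/26; 12/13]
x' − x̄ = [-175/26, -84/13] = K·y
y = (KᵀK)⁻¹·Kᵀ·(x' − x̄) = [-7]
z = y + H·x̄ = [-7] + [4] = [-3]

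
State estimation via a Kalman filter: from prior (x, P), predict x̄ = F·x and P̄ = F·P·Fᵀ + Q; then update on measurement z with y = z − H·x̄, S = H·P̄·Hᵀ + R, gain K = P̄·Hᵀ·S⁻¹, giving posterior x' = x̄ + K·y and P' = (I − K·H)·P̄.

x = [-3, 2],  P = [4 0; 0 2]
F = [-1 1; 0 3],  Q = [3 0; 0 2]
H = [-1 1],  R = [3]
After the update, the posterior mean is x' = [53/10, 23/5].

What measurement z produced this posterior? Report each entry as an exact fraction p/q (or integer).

z = [-1]

x̄ = F·x = [5, 6]
P̄ = F·P·Fᵀ + Q = [9 6; 6 20]
S = H·P̄·Hᵀ + R = [20]
K = P̄·Hᵀ·S⁻¹ = [-3/20; 7/10]
x' − x̄ = [3/10, -7/5] = K·y
y = (KᵀK)⁻¹·Kᵀ·(x' − x̄) = [-2]
z = y + H·x̄ = [-2] + [1] = [-1]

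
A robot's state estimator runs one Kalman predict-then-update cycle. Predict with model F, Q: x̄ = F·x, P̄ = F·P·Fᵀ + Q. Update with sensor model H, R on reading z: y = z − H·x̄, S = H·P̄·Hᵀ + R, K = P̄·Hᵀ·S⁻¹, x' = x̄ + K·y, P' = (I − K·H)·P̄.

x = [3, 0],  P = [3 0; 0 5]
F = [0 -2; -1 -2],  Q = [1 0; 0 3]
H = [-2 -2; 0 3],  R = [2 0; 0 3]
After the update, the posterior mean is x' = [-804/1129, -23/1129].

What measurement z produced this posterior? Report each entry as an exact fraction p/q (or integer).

z = [2, 1]

x̄ = F·x = [0, -3]
P̄ = F·P·Fᵀ + Q = [21 20; 20 26]
S = H·P̄·Hᵀ + R = [350 -276; -276 237]
K = P̄·Hᵀ·S⁻¹ = [-479/1129 -272/1129; -46/1129 318/1129]
x' − x̄ = [-804/1129, 3364/1129] = K·y
y = (KᵀK)⁻¹·Kᵀ·(x' − x̄) = [-4, 10]
z = y + H·x̄ = [-4, 10] + [6, -9] = [2, 1]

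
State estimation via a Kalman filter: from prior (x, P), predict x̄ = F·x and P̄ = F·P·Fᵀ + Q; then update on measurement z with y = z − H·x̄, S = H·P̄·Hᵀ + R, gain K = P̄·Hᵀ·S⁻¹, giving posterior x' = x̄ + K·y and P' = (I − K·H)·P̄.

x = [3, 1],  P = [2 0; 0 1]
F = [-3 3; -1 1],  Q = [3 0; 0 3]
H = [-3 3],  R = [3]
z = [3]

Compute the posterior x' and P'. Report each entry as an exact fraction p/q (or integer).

x̄ = F·x = [-6, -2]
P̄ = F·P·Fᵀ + Q = [30 9; 9 6]
y = z − H·x̄ = [-9]
S = H·P̄·Hᵀ + R = [165]
K = P̄·Hᵀ·S⁻¹ = [-21/55; -3/55]
x' = x̄ + K·y = [-141/55, -83/55]
P' = (I − K·H)·P̄ = [327/55 306/55; 306/55 303/55]

x' = [-141/55, -83/55]
P' = [327/55 306/55; 306/55 303/55]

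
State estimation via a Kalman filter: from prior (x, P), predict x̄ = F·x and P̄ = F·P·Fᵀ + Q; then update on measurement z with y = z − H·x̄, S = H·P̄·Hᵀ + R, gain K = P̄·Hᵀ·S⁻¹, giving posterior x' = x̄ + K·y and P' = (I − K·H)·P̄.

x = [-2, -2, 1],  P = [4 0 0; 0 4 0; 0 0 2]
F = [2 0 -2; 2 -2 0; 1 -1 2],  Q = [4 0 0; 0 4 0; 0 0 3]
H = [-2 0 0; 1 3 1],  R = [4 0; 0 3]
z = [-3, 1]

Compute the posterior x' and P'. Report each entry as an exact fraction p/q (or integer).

x' = [6046/5319, 130/591, -7199/10638]
P' = [5036/5319 -88/591 -2546/5319; -88/591 188/197 -1130/591; -2546/5319 -1130/591 71941/10638]

x̄ = F·x = [-6, 0, 2]
P̄ = F·P·Fᵀ + Q = [28 16 0; 16 36 16; 0 16 19]
y = z − H·x̄ = [-15, 5]
S = H·P̄·Hᵀ + R = [116 -152; -152 566]
K = P̄·Hᵀ·S⁻¹ = [-2518/5319 38/5319; 44/591 158/591; 1273/5319 1943/10638]
x' = x̄ + K·y = [6046/5319, 130/591, -7199/10638]
P' = (I − K·H)·P̄ = [5036/5319 -88/591 -2546/5319; -88/591 188/197 -1130/591; -2546/5319 -1130/591 71941/10638]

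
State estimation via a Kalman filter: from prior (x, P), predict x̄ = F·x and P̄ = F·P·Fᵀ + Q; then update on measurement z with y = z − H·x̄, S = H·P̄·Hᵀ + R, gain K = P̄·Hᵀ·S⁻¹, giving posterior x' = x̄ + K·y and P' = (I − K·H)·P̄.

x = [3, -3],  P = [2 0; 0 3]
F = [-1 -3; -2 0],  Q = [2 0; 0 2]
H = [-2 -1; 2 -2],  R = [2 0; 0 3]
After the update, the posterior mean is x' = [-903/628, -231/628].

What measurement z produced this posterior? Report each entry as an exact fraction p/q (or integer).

z = [3, -3]

x̄ = F·x = [6, -6]
P̄ = F·P·Fᵀ + Q = [31 4; 4 10]
S = H·P̄·Hᵀ + R = [152 -96; -96 135]
K = P̄·Hᵀ·S⁻¹ = [-207/628 26/157; -199/628 -148/471]
x' − x̄ = [-4671/628, 3537/628] = K·y
y = (KᵀK)⁻¹·Kᵀ·(x' − x̄) = [9, -27]
z = y + H·x̄ = [9, -27] + [-6, 24] = [3, -3]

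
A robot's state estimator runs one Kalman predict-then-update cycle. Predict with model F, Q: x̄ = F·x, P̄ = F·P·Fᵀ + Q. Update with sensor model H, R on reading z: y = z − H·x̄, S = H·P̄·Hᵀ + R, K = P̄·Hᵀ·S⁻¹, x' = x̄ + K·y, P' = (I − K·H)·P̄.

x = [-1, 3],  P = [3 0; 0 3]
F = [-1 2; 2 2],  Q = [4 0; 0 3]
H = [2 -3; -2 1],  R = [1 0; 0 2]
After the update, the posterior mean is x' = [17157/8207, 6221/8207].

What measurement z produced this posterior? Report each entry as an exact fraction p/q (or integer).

z = [2, -3]

x̄ = F·x = [7, 4]
P̄ = F·P·Fᵀ + Q = [19 6; 6 27]
S = H·P̄·Hᵀ + R = [248 -109; -109 81]
K = P̄·Hᵀ·S⁻¹ = [-1868/8207 -5756/8207; -3954/8207 -3801/8207]
x' − x̄ = [-40292/8207, -26607/8207] = K·y
y = (KᵀK)⁻¹·Kᵀ·(x' − x̄) = [0, 7]
z = y + H·x̄ = [0, 7] + [2, -10] = [2, -3]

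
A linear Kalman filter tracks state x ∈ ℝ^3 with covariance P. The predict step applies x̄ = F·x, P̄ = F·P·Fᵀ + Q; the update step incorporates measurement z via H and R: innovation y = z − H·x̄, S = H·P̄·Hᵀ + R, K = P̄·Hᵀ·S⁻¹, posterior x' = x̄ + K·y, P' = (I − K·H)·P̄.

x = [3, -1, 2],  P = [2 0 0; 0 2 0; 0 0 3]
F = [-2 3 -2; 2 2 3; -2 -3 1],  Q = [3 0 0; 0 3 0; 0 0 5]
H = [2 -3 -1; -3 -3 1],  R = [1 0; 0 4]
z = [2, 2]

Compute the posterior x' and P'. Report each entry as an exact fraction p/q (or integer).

x' = [-1037779/569305, -203189/569305, -2562862/569305]
P' = [1358374/569305 -192151/569305 3189697/569305; -192151/569305 105024/569305 -587353/569305; 3189697/569305 -587353/569305 8166956/569305]

x̄ = F·x = [-13, 10, -1]
P̄ = F·P·Fᵀ + Q = [41 -14 -16; -14 46 -11; -16 -11 34]
y = z − H·x̄ = [57, -6]
S = H·P̄·Hᵀ + R = [779 12; 12 731]
K = P̄·Hᵀ·S⁻¹ = [103504/569305 -77243/569305; -112021/569305 -81493/569305; -25503/569305 89981/569305]
x' = x̄ + K·y = [-1037779/569305, -203189/569305, -2562862/569305]
P' = (I − K·H)·P̄ = [1358374/569305 -192151/569305 3189697/569305; -192151/569305 105024/569305 -587353/569305; 3189697/569305 -587353/569305 8166956/569305]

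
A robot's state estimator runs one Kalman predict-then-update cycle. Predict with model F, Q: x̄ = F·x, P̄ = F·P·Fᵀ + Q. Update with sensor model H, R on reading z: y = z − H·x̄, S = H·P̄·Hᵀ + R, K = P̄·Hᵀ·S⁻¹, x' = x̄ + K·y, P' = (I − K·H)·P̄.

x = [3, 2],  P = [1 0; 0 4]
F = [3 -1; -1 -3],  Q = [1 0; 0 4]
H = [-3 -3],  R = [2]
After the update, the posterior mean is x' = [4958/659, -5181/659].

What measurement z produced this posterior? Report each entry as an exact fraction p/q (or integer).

z = [1]

x̄ = F·x = [7, -9]
P̄ = F·P·Fᵀ + Q = [14 9; 9 41]
S = H·P̄·Hᵀ + R = [659]
K = P̄·Hᵀ·S⁻¹ = [-69/659; -150/659]
x' − x̄ = [345/659, 750/659] = K·y
y = (KᵀK)⁻¹·Kᵀ·(x' − x̄) = [-5]
z = y + H·x̄ = [-5] + [6] = [1]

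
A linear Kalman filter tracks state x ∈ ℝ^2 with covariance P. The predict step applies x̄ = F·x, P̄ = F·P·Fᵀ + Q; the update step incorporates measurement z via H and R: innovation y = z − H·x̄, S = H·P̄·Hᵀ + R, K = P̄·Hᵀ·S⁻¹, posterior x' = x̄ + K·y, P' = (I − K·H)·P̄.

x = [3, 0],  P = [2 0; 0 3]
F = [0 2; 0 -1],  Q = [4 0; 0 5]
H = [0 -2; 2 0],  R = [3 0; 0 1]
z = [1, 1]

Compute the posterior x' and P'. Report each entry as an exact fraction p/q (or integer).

x' = [844/1699, -788/1699]
P' = [416/1699 -18/1699; -18/1699 1128/1699]

x̄ = F·x = [0, 0]
P̄ = F·P·Fᵀ + Q = [16 -6; -6 8]
y = z − H·x̄ = [1, 1]
S = H·P̄·Hᵀ + R = [35 24; 24 65]
K = P̄·Hᵀ·S⁻¹ = [12/1699 832/1699; -752/1699 -36/1699]
x' = x̄ + K·y = [844/1699, -788/1699]
P' = (I − K·H)·P̄ = [416/1699 -18/1699; -18/1699 1128/1699]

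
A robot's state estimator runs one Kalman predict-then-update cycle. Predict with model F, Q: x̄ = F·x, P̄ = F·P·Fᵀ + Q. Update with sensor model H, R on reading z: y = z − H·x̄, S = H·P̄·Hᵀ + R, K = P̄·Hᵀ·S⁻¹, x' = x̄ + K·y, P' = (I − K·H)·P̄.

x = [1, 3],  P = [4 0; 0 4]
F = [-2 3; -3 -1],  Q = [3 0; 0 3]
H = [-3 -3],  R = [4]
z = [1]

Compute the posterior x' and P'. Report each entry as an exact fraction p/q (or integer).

x̄ = F·x = [7, -6]
P̄ = F·P·Fᵀ + Q = [55 12; 12 43]
y = z − H·x̄ = [4]
S = H·P̄·Hᵀ + R = [1102]
K = P̄·Hᵀ·S⁻¹ = [-201/1102; -165/1102]
x' = x̄ + K·y = [3455/551, -3636/551]
P' = (I − K·H)·P̄ = [20209/1102 -19941/1102; -19941/1102 20161/1102]

x' = [3455/551, -3636/551]
P' = [20209/1102 -19941/1102; -19941/1102 20161/1102]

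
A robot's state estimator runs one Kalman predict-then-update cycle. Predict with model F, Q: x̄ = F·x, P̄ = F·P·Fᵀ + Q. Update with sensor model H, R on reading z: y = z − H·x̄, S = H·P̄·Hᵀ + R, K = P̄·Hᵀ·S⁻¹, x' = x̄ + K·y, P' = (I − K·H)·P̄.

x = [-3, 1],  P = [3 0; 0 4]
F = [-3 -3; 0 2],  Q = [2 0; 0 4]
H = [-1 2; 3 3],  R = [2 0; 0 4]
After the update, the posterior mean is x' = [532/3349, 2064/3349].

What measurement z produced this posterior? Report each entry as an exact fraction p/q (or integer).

z = [1, 2]

x̄ = F·x = [6, 2]
P̄ = F·P·Fᵀ + Q = [65 -24; -24 20]
S = H·P̄·Hᵀ + R = [243 -147; -147 337]
K = P̄·Hᵀ·S⁻¹ = [-10000/30141 2213/10047; 9902/30141 1082/10047]
x' − x̄ = [-19562/3349, -4634/3349] = K·y
y = (KᵀK)⁻¹·Kᵀ·(x' − x̄) = [3, -22]
z = y + H·x̄ = [3, -22] + [-2, 24] = [1, 2]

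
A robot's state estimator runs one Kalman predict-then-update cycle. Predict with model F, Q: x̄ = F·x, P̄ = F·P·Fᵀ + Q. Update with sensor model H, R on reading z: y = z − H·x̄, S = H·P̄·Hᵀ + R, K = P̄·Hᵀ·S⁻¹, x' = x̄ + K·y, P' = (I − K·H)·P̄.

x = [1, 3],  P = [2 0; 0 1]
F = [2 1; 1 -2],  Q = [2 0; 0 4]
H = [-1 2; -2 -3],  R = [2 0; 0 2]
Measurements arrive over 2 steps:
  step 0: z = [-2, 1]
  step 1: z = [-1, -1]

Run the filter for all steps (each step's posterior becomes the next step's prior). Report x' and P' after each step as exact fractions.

step 0: x' = [9/10, -25/28], P' = [1/2 -3/20; -3/20 11/56]
step 1: x' = [50713/83465, -6229/166930], P' = [37498/83465 -10932/83465; -10932/83465 15683/83465]

step 0: x̄ = F·x = [5, -5]
step 0: P̄ = F·P·Fᵀ + Q = [11 2; 2 10]
step 0: y = z − H·x̄ = [13, -4]
step 0: S = H·P̄·Hᵀ + R = [45 -40; -40 160]
step 0: K = P̄·Hᵀ·S⁻¹ = [-2/5 -11/40; 19/70 -81/560]
step 0: x' = x̄ + K·y = [9/10, -25/28]
step 0: P' = (I − K·H)·P̄ = [1/2 -3/20; -3/20 11/56]
step 1: x̄ = F·x = [127/140, 94/35]
step 1: P̄ = F·P·Fᵀ + Q = [1007/280 37/35; 37/35 206/35]
step 1: y = z − H·x̄ = [-153/28, 621/70]
step 1: S = H·P̄·Hᵀ + R = [1395/56 -817/28; -817/28 5743/70]
step 1: K = P̄·Hᵀ·S⁻¹ = [-29681/83465 -4220/16693; 21149/83465 -5037/33386]
step 1: x' = x̄ + K·y = [50713/83465, -6229/166930]
step 1: P' = (I − K·H)·P̄ = [37498/83465 -10932/83465; -10932/83465 15683/83465]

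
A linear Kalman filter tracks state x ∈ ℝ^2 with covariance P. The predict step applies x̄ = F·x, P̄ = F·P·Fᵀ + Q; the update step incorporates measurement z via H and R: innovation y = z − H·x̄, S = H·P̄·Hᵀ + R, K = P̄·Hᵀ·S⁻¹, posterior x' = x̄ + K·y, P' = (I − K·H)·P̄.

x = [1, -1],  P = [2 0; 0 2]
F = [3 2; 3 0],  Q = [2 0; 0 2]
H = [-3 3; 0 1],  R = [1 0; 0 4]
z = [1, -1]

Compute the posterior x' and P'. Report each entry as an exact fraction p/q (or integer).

x' = [-154/215, -239/645]
P' = [737/215 714/215; 714/215 2144/645]

x̄ = F·x = [1, 3]
P̄ = F·P·Fᵀ + Q = [28 18; 18 20]
y = z − H·x̄ = [-5, -4]
S = H·P̄·Hᵀ + R = [109 6; 6 24]
K = P̄·Hᵀ·S⁻¹ = [-69/215 357/430; 2/215 536/645]
x' = x̄ + K·y = [-154/215, -239/645]
P' = (I − K·H)·P̄ = [737/215 714/215; 714/215 2144/645]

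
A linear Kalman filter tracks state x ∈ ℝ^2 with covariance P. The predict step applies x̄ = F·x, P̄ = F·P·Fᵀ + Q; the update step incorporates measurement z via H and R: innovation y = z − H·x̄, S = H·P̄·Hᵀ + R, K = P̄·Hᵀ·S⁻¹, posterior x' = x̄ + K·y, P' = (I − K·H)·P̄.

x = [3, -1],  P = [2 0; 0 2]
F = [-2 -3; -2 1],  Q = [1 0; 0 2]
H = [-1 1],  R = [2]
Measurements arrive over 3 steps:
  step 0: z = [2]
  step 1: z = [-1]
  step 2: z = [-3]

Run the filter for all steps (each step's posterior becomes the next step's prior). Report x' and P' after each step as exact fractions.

step 0: x' = [-261/37, -199/37], P' = [374/37 324/37; 324/37 344/37]
step 1: x' = [33444/5689, 26237/5689], P' = [75572/5689 62058/5689; 62058/5689 59774/5689]
step 2: x' = [949196/984829, -1761261/984829], P' = [13969250/984829 11530368/984829; 11530368/984829 11038388/984829]

step 0: x̄ = F·x = [-3, -7]
step 0: P̄ = F·P·Fᵀ + Q = [27 2; 2 12]
step 0: y = z − H·x̄ = [6]
step 0: S = H·P̄·Hᵀ + R = [37]
step 0: K = P̄·Hᵀ·S⁻¹ = [-25/37; 10/37]
step 0: x' = x̄ + K·y = [-261/37, -199/37]
step 0: P' = (I − K·H)·P̄ = [374/37 324/37; 324/37 344/37]
step 1: x̄ = F·x = [1119/37, 323/37]
step 1: P̄ = F·P·Fᵀ + Q = [8517/37 1760/37; 1760/37 618/37]
step 1: y = z − H·x̄ = [759/37]
step 1: S = H·P̄·Hᵀ + R = [5689/37]
step 1: K = P̄·Hᵀ·S⁻¹ = [-6757/5689; -1142/5689]
step 1: x' = x̄ + K·y = [33444/5689, 26237/5689]
step 1: P' = (I − K·H)·P̄ = [75572/5689 62058/5689; 62058/5689 59774/5689]
step 2: x̄ = F·x = [-145599/5689, -40651/5689]
step 2: P̄ = F·P·Fᵀ + Q = [1590639/5689 371198/5689; 371198/5689 125208/5689]
step 2: y = z − H·x̄ = [-122015/5689]
step 2: S = H·P̄·Hᵀ + R = [984829/5689]
step 2: K = P̄·Hᵀ·S⁻¹ = [-1219441/984829; -245990/984829]
step 2: x' = x̄ + K·y = [949196/984829, -1761261/984829]
step 2: P' = (I − K·H)·P̄ = [13969250/984829 11530368/984829; 11530368/984829 11038388/984829]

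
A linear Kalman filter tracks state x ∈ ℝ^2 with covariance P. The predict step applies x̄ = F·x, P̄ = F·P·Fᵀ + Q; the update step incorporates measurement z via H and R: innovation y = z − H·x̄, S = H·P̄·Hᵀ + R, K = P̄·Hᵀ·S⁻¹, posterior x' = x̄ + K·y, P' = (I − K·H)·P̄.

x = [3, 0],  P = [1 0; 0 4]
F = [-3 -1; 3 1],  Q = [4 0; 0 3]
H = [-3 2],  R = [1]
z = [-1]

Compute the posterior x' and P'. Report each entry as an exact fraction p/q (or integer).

x̄ = F·x = [-9, 9]
P̄ = F·P·Fᵀ + Q = [17 -13; -13 16]
y = z − H·x̄ = [-46]
S = H·P̄·Hᵀ + R = [374]
K = P̄·Hᵀ·S⁻¹ = [-7/34; 71/374]
x' = x̄ + K·y = [8/17, 50/187]
P' = (I − K·H)·P̄ = [39/34 55/34; 55/34 943/374]

x' = [8/17, 50/187]
P' = [39/34 55/34; 55/34 943/374]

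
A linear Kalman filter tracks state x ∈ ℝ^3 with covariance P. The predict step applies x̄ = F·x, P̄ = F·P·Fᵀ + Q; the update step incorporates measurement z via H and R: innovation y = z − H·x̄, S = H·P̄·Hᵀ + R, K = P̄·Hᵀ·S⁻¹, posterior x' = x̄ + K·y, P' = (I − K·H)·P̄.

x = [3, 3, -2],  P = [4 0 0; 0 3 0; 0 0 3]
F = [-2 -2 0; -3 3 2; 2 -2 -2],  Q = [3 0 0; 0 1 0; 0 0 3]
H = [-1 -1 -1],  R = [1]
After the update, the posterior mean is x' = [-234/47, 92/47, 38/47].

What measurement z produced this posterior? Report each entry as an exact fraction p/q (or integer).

z = [2]

x̄ = F·x = [-12, -4, 4]
P̄ = F·P·Fᵀ + Q = [31 6 -4; 6 76 -54; -4 -54 43]
S = H·P̄·Hᵀ + R = [47]
K = P̄·Hᵀ·S⁻¹ = [-33/47; -28/47; 15/47]
x' − x̄ = [330/47, 280/47, -150/47] = K·y
y = (KᵀK)⁻¹·Kᵀ·(x' − x̄) = [-10]
z = y + H·x̄ = [-10] + [12] = [2]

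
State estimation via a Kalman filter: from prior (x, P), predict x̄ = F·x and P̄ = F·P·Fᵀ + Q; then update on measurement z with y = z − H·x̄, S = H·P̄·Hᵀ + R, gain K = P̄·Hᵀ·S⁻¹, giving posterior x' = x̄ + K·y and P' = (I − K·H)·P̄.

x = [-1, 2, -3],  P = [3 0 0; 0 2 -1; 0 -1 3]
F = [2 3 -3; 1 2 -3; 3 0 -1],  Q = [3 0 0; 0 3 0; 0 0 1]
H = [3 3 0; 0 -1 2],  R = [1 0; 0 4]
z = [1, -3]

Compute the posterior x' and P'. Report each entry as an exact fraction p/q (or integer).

x̄ = F·x = [13, 12, 0]
P̄ = F·P·Fᵀ + Q = [78 60 30; 60 53 20; 30 20 31]
y = z − H·x̄ = [-74, 9]
S = H·P̄·Hᵀ + R = [2260 -39; -39 101]
K = P̄·Hᵀ·S⁻¹ = [41814/226739 16146/226739; 33732/226739 -16159/226739; 16788/226739 100770/226739]
x' = x̄ + K·y = [-1315/226739, 79269/226739, -335382/226739]
P' = (I − K·H)·P̄ = [374646/226739 -360708/226739 -148062/226739; -360708/226739 371952/226739 153658/226739; -148062/226739 153658/226739 278369/226739]

x' = [-1315/226739, 79269/226739, -335382/226739]
P' = [374646/226739 -360708/226739 -148062/226739; -360708/226739 371952/226739 153658/226739; -148062/226739 153658/226739 278369/226739]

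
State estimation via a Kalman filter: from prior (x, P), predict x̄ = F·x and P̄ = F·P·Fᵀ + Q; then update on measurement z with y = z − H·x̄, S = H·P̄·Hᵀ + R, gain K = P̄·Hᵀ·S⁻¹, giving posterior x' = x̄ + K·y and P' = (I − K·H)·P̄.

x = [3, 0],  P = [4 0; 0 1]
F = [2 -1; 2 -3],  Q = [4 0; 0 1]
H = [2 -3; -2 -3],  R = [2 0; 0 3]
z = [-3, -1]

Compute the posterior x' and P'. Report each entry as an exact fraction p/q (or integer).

x̄ = F·x = [6, 6]
P̄ = F·P·Fᵀ + Q = [21 19; 19 26]
y = z − H·x̄ = [3, 29]
S = H·P̄·Hᵀ + R = [92 150; 150 549]
K = P̄·Hᵀ·S⁻¹ = [735/3112 -381/1556; -190/1167 -584/3501]
x' = x̄ + K·y = [-1221/3112, 2360/3501]
P' = (I − K·H)·P̄ = [939/3112 17/389; 17/389 482/3501]

x' = [-1221/3112, 2360/3501]
P' = [939/3112 17/389; 17/389 482/3501]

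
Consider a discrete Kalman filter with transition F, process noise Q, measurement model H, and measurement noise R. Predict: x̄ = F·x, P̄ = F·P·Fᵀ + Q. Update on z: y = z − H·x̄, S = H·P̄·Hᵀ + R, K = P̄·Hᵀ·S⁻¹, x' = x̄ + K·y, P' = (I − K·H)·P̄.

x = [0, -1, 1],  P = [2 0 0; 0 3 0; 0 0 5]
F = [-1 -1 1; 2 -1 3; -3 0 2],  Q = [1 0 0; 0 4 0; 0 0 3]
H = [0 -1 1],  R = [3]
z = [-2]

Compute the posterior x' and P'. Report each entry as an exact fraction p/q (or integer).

x' = [2, 4, 2]
P' = [186/17 259/17 521/34; 259/17 579/17 1095/34; 521/34 1095/34 2259/68]

x̄ = F·x = [2, 4, 2]
P̄ = F·P·Fᵀ + Q = [11 14 16; 14 60 18; 16 18 41]
y = z − H·x̄ = [0]
S = H·P̄·Hᵀ + R = [68]
K = P̄·Hᵀ·S⁻¹ = [1/34; -21/34; 23/68]
x' = x̄ + K·y = [2, 4, 2]
P' = (I − K·H)·P̄ = [186/17 259/17 521/34; 259/17 579/17 1095/34; 521/34 1095/34 2259/68]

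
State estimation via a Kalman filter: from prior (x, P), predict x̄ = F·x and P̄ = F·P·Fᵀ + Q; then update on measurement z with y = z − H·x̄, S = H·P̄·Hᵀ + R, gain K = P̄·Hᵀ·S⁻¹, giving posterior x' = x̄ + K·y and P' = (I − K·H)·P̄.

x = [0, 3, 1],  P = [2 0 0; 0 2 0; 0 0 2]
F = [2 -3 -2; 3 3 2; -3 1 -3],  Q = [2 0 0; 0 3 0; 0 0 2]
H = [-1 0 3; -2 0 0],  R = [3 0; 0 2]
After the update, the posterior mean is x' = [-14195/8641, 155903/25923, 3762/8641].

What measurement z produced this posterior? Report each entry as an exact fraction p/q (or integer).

x̄ = F·x = [-11, 11, 0]
P̄ = F·P·Fᵀ + Q = [36 -14 -6; -14 47 -24; -6 -24 40]
S = H·P̄·Hᵀ + R = [435 108; 108 146]
K = P̄·Hᵀ·S⁻¹ = [-18/8641 -4248/8641; -5746/25923 3074/8641; 2850/8641 -1398/8641]
x' − x̄ = [80856/8641, -129250/25923, 3762/8641] = K·y
y = (KᵀK)⁻¹·Kᵀ·(x' − x̄) = [-8, -19]
z = y + H·x̄ = [-8, -19] + [11, 22] = [3, 3]

z = [3, 3]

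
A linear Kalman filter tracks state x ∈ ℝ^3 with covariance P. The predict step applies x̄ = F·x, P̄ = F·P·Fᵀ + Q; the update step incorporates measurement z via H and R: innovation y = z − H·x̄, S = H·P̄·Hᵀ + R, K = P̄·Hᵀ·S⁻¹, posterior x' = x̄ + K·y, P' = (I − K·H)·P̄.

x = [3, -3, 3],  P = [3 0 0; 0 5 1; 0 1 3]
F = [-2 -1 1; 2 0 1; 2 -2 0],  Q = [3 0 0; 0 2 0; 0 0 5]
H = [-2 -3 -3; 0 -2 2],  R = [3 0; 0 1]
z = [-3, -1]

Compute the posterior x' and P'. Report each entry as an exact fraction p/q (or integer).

x̄ = F·x = [0, 9, 12]
P̄ = F·P·Fᵀ + Q = [21 -10 -4; -10 17 10; -4 10 37]
y = z − H·x̄ = [60, -7]
S = H·P̄·Hᵀ + R = [585 -144; -144 137]
K = P̄·Hᵀ·S⁻¹ = [192/6601 780/6601; -11/63 -2/7; -10445/59409 1382/6601]
x' = x̄ + K·y = [6060/6601, 11/21, -286/19803]
P' = (I − K·H)·P̄ = [129261/6601 -46/7 -42988/6601; -46/7 148/63 139/63; -42988/6601 139/63 137296/59409]

x' = [6060/6601, 11/21, -286/19803]
P' = [129261/6601 -46/7 -42988/6601; -46/7 148/63 139/63; -42988/6601 139/63 137296/59409]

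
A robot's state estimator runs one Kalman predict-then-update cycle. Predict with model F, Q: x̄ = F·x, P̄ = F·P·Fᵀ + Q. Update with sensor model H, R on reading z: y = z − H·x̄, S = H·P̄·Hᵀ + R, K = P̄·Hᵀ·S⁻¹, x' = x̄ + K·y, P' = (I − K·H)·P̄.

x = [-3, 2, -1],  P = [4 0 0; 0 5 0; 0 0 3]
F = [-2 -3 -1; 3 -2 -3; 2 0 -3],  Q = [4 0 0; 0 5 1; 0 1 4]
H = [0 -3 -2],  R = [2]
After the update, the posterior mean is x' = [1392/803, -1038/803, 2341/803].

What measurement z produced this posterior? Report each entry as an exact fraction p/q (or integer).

z = [-2]

x̄ = F·x = [1, -10, -3]
P̄ = F·P·Fᵀ + Q = [68 15 -7; 15 88 52; -7 52 47]
S = H·P̄·Hᵀ + R = [1606]
K = P̄·Hᵀ·S⁻¹ = [-31/1606; -184/803; -125/803]
x' − x̄ = [589/803, 6992/803, 4750/803] = K·y
y = (KᵀK)⁻¹·Kᵀ·(x' − x̄) = [-38]
z = y + H·x̄ = [-38] + [36] = [-2]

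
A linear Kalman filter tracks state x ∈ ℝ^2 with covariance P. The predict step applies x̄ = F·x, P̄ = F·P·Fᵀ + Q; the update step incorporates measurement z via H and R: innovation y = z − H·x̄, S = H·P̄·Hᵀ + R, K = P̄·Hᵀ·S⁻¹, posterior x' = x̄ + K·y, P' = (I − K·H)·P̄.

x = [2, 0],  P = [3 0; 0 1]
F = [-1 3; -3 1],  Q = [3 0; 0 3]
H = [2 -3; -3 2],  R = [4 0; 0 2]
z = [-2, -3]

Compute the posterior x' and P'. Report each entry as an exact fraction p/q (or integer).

x̄ = F·x = [-2, -6]
P̄ = F·P·Fᵀ + Q = [15 12; 12 31]
y = z − H·x̄ = [-16, 3]
S = H·P̄·Hᵀ + R = [199 -120; -120 117]
K = P̄·Hᵀ·S⁻¹ = [-358/987 -1633/2961; -1651/2961 -3106/8883]
x' = x̄ + K·y = [101/47, 88/47]
P' = (I − K·H)·P̄ = [1226/987 3884/2961; 3884/2961 14372/8883]

x' = [101/47, 88/47]
P' = [1226/987 3884/2961; 3884/2961 14372/8883]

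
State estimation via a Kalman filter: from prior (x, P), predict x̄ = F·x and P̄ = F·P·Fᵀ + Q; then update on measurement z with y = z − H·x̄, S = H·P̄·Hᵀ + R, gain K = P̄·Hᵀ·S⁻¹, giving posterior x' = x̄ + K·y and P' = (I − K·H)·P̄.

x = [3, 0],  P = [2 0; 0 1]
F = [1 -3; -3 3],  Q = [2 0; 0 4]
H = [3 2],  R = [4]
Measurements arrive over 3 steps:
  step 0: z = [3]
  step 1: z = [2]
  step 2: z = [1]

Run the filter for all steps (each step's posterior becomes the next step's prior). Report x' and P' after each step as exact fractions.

step 0: x' = [303/65, -381/65], P' = [764/65 -1128/65; -1128/65 1726/65]
step 1: x' = [258/13, -8215/286], P' = [2580/13 -3831/13; -3831/13 501623/1144]
step 2: x' = [9931767/533135, -2914487/106627], P' = [265697764/533135 -78982296/106627; -78982296/106627 117488606/106627]

step 0: x̄ = F·x = [3, -9]
step 0: P̄ = F·P·Fᵀ + Q = [13 -15; -15 31]
step 0: y = z − H·x̄ = [12]
step 0: S = H·P̄·Hᵀ + R = [65]
step 0: K = P̄·Hᵀ·S⁻¹ = [9/65; 17/65]
step 0: x' = x̄ + K·y = [303/65, -381/65]
step 0: P' = (I − K·H)·P̄ = [764/65 -1128/65; -1128/65 1726/65]
step 1: x̄ = F·x = [1446/65, -2052/65]
step 1: P̄ = F·P·Fᵀ + Q = [23196/65 -31362/65; -31362/65 42974/65]
step 1: y = z − H·x̄ = [-8/5]
step 1: S = H·P̄·Hᵀ + R = [352/5]
step 1: K = P̄·Hᵀ·S⁻¹ = [3/2; -313/176]
step 1: x' = x̄ + K·y = [258/13, -8215/286]
step 1: P' = (I − K·H)·P̄ = [2580/13 -3831/13; -3831/13 501623/1144]
step 2: x̄ = F·x = [30321/286, -41673/286]
step 2: P̄ = F·P·Fᵀ + Q = [6766703/1144 -9241263/1144; -9241263/1144 12630847/1144]
step 2: y = z − H·x̄ = [-7331/286]
step 2: S = H·P̄·Hᵀ + R = [533135/1144]
step 2: K = P̄·Hᵀ·S⁻¹ = [1817583/533135; -492419/106627]
step 2: x' = x̄ + K·y = [9931767/533135, -2914487/106627]
step 2: P' = (I − K·H)·P̄ = [265697764/533135 -78982296/106627; -78982296/106627 117488606/106627]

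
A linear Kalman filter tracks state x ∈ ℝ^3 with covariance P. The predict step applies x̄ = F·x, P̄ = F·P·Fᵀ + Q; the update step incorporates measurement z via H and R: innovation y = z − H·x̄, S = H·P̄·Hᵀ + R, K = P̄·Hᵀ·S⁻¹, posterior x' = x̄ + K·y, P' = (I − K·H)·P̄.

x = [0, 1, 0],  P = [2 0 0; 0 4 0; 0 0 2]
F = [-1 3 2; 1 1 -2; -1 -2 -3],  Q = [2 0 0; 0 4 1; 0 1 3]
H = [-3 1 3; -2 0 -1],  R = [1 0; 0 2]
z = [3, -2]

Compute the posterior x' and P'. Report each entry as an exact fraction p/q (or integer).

x̄ = F·x = [3, 1, -2]
P̄ = F·P·Fᵀ + Q = [48 2 -34; 2 18 3; -34 3 39]
y = z − H·x̄ = [17, 2]
S = H·P̄·Hᵀ + R = [1420 266; 266 97]
K = P̄·Hᵀ·S⁻¹ = [-299/2791 -964/2791; 3899/66984 -7763/33492; 3455/16746 -2234/8373]
x' = x̄ + K·y = [1362/2791, 102215/66984, 16307/16746]
P' = (I − K·H)·P̄ = [1244/2791 5113/2791 -560/2791; 5113/2791 1015151/66984 -53593/16746; -560/2791 -53593/16746 7828/8373]

x' = [1362/2791, 102215/66984, 16307/16746]
P' = [1244/2791 5113/2791 -560/2791; 5113/2791 1015151/66984 -53593/16746; -560/2791 -53593/16746 7828/8373]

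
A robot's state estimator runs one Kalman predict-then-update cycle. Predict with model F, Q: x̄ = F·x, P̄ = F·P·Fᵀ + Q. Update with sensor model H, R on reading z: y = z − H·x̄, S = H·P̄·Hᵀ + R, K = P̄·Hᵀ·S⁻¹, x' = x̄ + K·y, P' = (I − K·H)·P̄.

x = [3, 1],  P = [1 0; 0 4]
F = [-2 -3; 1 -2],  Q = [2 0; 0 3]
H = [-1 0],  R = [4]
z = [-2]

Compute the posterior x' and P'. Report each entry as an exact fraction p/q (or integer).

x̄ = F·x = [-9, 1]
P̄ = F·P·Fᵀ + Q = [42 22; 22 20]
y = z − H·x̄ = [-11]
S = H·P̄·Hᵀ + R = [46]
K = P̄·Hᵀ·S⁻¹ = [-21/23; -11/23]
x' = x̄ + K·y = [24/23, 144/23]
P' = (I − K·H)·P̄ = [84/23 44/23; 44/23 218/23]

x' = [24/23, 144/23]
P' = [84/23 44/23; 44/23 218/23]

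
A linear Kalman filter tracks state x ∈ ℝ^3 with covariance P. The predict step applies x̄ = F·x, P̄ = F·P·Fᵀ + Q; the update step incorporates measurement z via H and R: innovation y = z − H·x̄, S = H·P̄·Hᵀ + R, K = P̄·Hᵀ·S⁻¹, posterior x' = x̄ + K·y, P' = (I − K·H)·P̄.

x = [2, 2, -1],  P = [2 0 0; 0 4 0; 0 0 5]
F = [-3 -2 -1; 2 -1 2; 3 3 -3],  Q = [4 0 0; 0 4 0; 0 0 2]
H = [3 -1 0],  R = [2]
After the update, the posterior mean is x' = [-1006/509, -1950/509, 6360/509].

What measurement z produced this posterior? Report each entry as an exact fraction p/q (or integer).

z = [-2]

x̄ = F·x = [-9, 0, 15]
P̄ = F·P·Fᵀ + Q = [43 -14 -27; -14 36 -30; -27 -30 101]
S = H·P̄·Hᵀ + R = [509]
K = P̄·Hᵀ·S⁻¹ = [143/509; -78/509; -51/509]
x' − x̄ = [3575/509, -1950/509, -1275/509] = K·y
y = (KᵀK)⁻¹·Kᵀ·(x' − x̄) = [25]
z = y + H·x̄ = [25] + [-27] = [-2]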